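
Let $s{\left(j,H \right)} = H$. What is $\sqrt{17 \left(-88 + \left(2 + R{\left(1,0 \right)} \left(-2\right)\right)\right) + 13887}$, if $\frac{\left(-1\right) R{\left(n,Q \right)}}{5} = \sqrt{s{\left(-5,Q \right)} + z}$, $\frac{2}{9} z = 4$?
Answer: $\sqrt{12425 + 510 \sqrt{2}} \approx 114.66$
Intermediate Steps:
$z = 18$ ($z = \frac{9}{2} \cdot 4 = 18$)
$R{\left(n,Q \right)} = - 5 \sqrt{18 + Q}$ ($R{\left(n,Q \right)} = - 5 \sqrt{Q + 18} = - 5 \sqrt{18 + Q}$)
$\sqrt{17 \left(-88 + \left(2 + R{\left(1,0 \right)} \left(-2\right)\right)\right) + 13887} = \sqrt{17 \left(-88 + \left(2 + - 5 \sqrt{18 + 0} \left(-2\right)\right)\right) + 13887} = \sqrt{17 \left(-88 + \left(2 + - 5 \sqrt{18} \left(-2\right)\right)\right) + 13887} = \sqrt{17 \left(-88 + \left(2 + - 5 \cdot 3 \sqrt{2} \left(-2\right)\right)\right) + 13887} = \sqrt{17 \left(-88 + \left(2 + - 15 \sqrt{2} \left(-2\right)\right)\right) + 13887} = \sqrt{17 \left(-88 + \left(2 + 30 \sqrt{2}\right)\right) + 13887} = \sqrt{17 \left(-86 + 30 \sqrt{2}\right) + 13887} = \sqrt{\left(-1462 + 510 \sqrt{2}\right) + 13887} = \sqrt{12425 + 510 \sqrt{2}}$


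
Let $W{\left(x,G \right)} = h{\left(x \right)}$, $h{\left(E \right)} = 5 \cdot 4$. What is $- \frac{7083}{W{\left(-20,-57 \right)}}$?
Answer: $- \frac{7083}{20} \approx -354.15$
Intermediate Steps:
$h{\left(E \right)} = 20$
$W{\left(x,G \right)} = 20$
$- \frac{7083}{W{\left(-20,-57 \right)}} = - \frac{7083}{20}$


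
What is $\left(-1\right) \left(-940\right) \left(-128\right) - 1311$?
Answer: $-121631$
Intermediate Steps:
$\left(-1\right) \left(-940\right) \left(-128\right) - 1311 = 940 \left(-128\right) - 1311 = -120320 - 1311 = -121631$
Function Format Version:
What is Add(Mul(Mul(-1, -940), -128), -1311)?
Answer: -121631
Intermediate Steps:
Add(Mul(Mul(-1, -940), -128), -1311) = Add(Mul(940, -128), -1311) = Add(-120320, -1311) = -121631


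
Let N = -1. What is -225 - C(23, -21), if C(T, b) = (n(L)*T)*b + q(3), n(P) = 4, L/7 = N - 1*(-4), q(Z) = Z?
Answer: 1704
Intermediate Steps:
L = 21 (L = 7*(-1 - 1*(-4)) = 7*(-1 + 4) = 7*3 = 21)
C(T, b) = 3 + 4*T*b (C(T, b) = (4*T)*b + 3 = 4*T*b + 3 = 3 + 4*T*b)
-225 - C(23, -21) = -225 - (3 + 4*23*(-21)) = -225 - (3 - 1932) = -225 - 1*(-1929) = -225 + 1929 = 1704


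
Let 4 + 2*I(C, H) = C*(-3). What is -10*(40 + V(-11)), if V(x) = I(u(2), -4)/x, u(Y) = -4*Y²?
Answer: -380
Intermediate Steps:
I(C, H) = -2 - 3*C/2 (I(C, H) = -2 + (C*(-3))/2 = -2 + (-3*C)/2 = -2 - 3*C/2)
V(x) = 22/x (V(x) = (-2 - (-6)*2²)/x = (-2 - (-6)*4)/x = (-2 - 3/2*(-16))/x = (-2 + 24)/x = 22/x)
-10*(40 + V(-11)) = -10*(40 + 22/(-11)) = -10*(40 + 22*(-1/11)) = -10*(40 - 2) = -10*38 = -380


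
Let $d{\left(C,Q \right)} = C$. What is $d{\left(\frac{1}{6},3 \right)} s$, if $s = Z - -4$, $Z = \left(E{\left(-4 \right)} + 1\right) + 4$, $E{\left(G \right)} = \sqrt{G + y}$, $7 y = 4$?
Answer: $\frac{3}{2} + \frac{i \sqrt{42}}{21} \approx 1.5 + 0.30861 i$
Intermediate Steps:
$y = \frac{4}{7}$ ($y = \frac{1}{7} \cdot 4 = \frac{4}{7} \approx 0.57143$)
$E{\left(G \right)} = \sqrt{\frac{4}{7} + G}$ ($E{\left(G \right)} = \sqrt{G + \frac{4}{7}} = \sqrt{\frac{4}{7} + G}$)
$Z = 5 + \frac{2 i \sqrt{42}}{7}$ ($Z = \left(\frac{\sqrt{28 + 49 \left(-4\right)}}{7} + 1\right) + 4 = \left(\frac{\sqrt{28 - 196}}{7} + 1\right) + 4 = \left(\frac{\sqrt{-168}}{7} + 1\right) + 4 = \left(\frac{2 i \sqrt{42}}{7} + 1\right) + 4 = \left(1 + \frac{2 i \sqrt{42}}{7}\right) + 4 = 5 + \frac{2 i \sqrt{42}}{7} \approx 5.0 + 1.8516 i$)
$s = 9 + \frac{2 i \sqrt{42}}{7}$ ($s = \left(5 + \frac{2 i \sqrt{42}}{7}\right) - -4 = \left(5 + \frac{2 i \sqrt{42}}{7}\right) + 4 = 9 + \frac{2 i \sqrt{42}}{7} \approx 9.0 + 1.8516 i$)
$d{\left(\frac{1}{6},3 \right)} s = \frac{9 + \frac{2 i \sqrt{42}}{7}}{6} = \frac{3}{2} + \frac{i \sqrt{42}}{21}$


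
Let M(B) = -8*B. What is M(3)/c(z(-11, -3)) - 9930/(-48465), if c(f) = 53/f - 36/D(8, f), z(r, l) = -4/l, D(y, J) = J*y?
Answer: -142570/313407 ≈ -0.45490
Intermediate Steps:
c(f) = 97/(2*f) (c(f) = 53/f - 36*1/(8*f) = 53/f - 9/(2*f) = 97/(2*f))
M(3)/c(z(-11, -3)) - 9930/(-48465) = (-8*3)/((97/(2*((-4/(-3)))))) - 9930/(-48465) = -24/(97/(2*((-4*(-1/3))))) - 9930*(-1/48465) = -24/(97/(2*(4/3))) + 662/3231 = -24/((97/2)*(3/4)) + 662/3231 = -24/291/8 + 662/3231 = -24*8/291 + 662/3231 = -64/97 + 662/3231 = -142570/313407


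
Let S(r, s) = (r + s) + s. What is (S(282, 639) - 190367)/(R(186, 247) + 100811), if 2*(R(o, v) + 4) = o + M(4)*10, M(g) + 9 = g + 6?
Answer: -188807/100905 ≈ -1.8711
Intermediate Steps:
M(g) = -3 + g (M(g) = -9 + (g + 6) = -9 + (6 + g) = -3 + g)
S(r, s) = r + 2*s
R(o, v) = 1 + o/2 (R(o, v) = -4 + (o + (-3 + 4)*10)/2 = -4 + (o + 1*10)/2 = -4 + (o + 10)/2 = -4 + (10 + o)/2 = -4 + (5 + o/2) = 1 + o/2)
(S(282, 639) - 190367)/(R(186, 247) + 100811) = ((282 + 2*639) - 190367)/((1 + (1/2)*186) + 100811) = ((282 + 1278) - 190367)/((1 + 93) + 100811) = (1560 - 190367)/(94 + 100811) = -188807/100905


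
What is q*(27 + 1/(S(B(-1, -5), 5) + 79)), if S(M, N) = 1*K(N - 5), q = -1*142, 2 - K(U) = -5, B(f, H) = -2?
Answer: -164933/43 ≈ -3835.7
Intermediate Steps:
K(U) = 7 (K(U) = 2 - 1*(-5) = 2 + 5 = 7)
q = -142
S(M, N) = 7 (S(M, N) = 1*7 = 7)
q*(27 + 1/(S(B(-1, -5), 5) + 79)) = -142*(27 + 1/(7 + 79)) = -142*(27 + 1/86) = -142*2323/86 = -164933/43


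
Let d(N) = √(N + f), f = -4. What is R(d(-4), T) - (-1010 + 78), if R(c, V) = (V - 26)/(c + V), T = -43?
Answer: 577897/619 + 46*I*√2/619 ≈ 933.6 + 0.1051*I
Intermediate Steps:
d(N) = √(-4 + N) (d(N) = √(N - 4) = √(-4 + N))
R(c, V) = (-26 + V)/(V + c)
R(d(-4), T) - (-1010 + 78) = (-26 - 43)/(-43 + √(-4 - 4)) - (-1010 + 78) = -69/(-43 + √(-8)) - 1*(-932) = -69/(-43 + 2*I*√2) + 932 = 932 - 69/(-43 + 2*I*√2)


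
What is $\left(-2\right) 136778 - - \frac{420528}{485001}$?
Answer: $- \frac{44224837676}{161667} \approx -2.7356 \cdot 10^{5}$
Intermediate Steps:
$\left(-2\right) 136778 - - \frac{420528}{485001} = -273556 - \left(-420528\right) \frac{1}{485001} = -273556 - - \frac{140176}{161667} = -273556 + \frac{140176}{161667} = - \frac{44224837676}{161667}$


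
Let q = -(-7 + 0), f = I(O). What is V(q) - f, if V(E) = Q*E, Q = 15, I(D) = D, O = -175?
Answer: 280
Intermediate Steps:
f = -175
q = 7 (q = -1*(-7) = 7)
V(E) = 15*E
V(q) - f = 15*7 - 1*(-175) = 105 + 175 = 280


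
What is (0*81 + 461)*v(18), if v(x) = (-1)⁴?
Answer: 461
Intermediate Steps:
v(x) = 1
(0*81 + 461)*v(18) = (0*81 + 461)*1 = (0 + 461)*1 = 461*1 = 461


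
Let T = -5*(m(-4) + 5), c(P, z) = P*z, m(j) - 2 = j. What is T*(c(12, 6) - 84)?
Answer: 180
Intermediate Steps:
m(j) = 2 + j
T = -15 (T = -5*((2 - 4) + 5) = -5*(-2 + 5) = -5*3 = -15)
T*(c(12, 6) - 84) = -15*(12*6 - 84) = -15*(72 - 84) = -15*(-12) = 180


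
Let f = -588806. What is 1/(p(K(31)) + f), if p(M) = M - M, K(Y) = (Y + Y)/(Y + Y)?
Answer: -1/588806 ≈ -1.6984e-6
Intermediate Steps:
K(Y) = 1 (K(Y) = (2*Y)/((2*Y)) = (2*Y)*(1/(2*Y)) = 1)
p(M) = 0
1/(p(K(31)) + f) = 1/(0 - 588806) = 1/(-588806) = -1/588806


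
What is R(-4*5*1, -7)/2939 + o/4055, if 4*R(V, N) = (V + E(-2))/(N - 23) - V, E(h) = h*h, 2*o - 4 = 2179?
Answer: 3874481/14301174 ≈ 0.27092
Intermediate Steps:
o = 2183/2 (o = 2 + (½)*2179 = 2 + 2179/2 = 2183/2 ≈ 1091.5)
E(h) = h²
R(V, N) = -V/4 + (4 + V)/(4*(-23 + N)) (R(V, N) = ((V + (-2)²)/(N - 23) - V)/4 = ((V + 4)/(-23 + N) - V)/4 = ((4 + V)/(-23 + N) - V)/4 = (-V + (4 + V)/(-23 + N))/4 = -V/4 + (4 + V)/(4*(-23 + N)))
R(-4*5*1, -7)/2939 + o/4055 = ((4 + 24*(-4*5*1) - 1*(-7)*-4*5*1)/(4*(-23 - 7)))/2939 + (2183/2)/4055 = ((¼)*(4 + 24*(-20*1) - 1*(-7)*(-20*1))/(-30))*(1/2939) + (2183/2)*(1/4055) = ((¼)*(-1/30)*(4 + 24*(-20) - 1*(-7)*(-20)))*(1/2939) + 2183/8110 = ((¼)*(-1/30)*(4 - 480 - 140))*(1/2939) + 2183/8110 = ((¼)*(-1/30)*(-616))*(1/2939) + 2183/8110 = (77/15)*(1/2939) + 2183/8110 = 77/44085 + 2183/8110 = 3874481/14301174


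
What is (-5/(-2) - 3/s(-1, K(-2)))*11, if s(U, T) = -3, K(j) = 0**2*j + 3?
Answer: 77/2 ≈ 38.500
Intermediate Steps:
K(j) = 3 (K(j) = 0*j + 3 = 0 + 3 = 3)
(-5/(-2) - 3/s(-1, K(-2)))*11 = (-5/(-2) - 3/(-3))*11 = (-5*(-1/2) - 3*(-1/3))*11 = (5/2 + 1)*11 = (7/2)*11 = 77/2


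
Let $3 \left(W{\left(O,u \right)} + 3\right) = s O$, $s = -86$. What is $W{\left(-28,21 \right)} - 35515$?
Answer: $- \frac{104146}{3} \approx -34715.0$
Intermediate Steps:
$W{\left(O,u \right)} = -3 - \frac{86 O}{3}$ ($W{\left(O,u \right)} = -3 + \frac{\left(-86\right) O}{3} = -3 - \frac{86 O}{3}$)
$W{\left(-28,21 \right)} - 35515 = \left(-3 - - \frac{2408}{3}\right) - 35515 = \left(-3 + \frac{2408}{3}\right) - 35515 = \frac{2399}{3} - 35515 = - \frac{104146}{3}$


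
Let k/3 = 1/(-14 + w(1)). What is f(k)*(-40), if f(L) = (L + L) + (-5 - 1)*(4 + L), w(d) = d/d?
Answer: 12000/13 ≈ 923.08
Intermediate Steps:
w(d) = 1
k = -3/13 (k = 3/(-14 + 1) = 3/(-13) = 3*(-1/13) = -3/13 ≈ -0.23077)
f(L) = -24 - 4*L (f(L) = 2*L - 6*(4 + L) = 2*L + (-24 - 6*L) = -24 - 4*L)
f(k)*(-40) = (-24 - 4*(-3/13))*(-40) = (-24 + 12/13)*(-40) = -300/13*(-40) = 12000/13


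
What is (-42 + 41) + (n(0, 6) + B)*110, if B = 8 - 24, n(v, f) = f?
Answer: -1101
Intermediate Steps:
B = -16
(-42 + 41) + (n(0, 6) + B)*110 = (-42 + 41) + (6 - 16)*110 = -1 - 10*110 = -1 - 1100 = -1101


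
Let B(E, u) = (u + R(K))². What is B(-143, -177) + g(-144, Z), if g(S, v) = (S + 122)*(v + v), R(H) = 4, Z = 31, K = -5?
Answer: 28565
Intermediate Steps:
B(E, u) = (4 + u)² (B(E, u) = (u + 4)² = (4 + u)²)
g(S, v) = 2*v*(122 + S) (g(S, v) = (122 + S)*(2*v) = 2*v*(122 + S))
B(-143, -177) + g(-144, Z) = (4 - 177)² + 2*31*(122 - 144) = (-173)² + 2*31*(-22) = 29929 - 1364 = 28565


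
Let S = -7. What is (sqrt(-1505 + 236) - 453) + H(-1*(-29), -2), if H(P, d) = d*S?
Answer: -439 + 3*I*sqrt(141) ≈ -439.0 + 35.623*I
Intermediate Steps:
H(P, d) = -7*d (H(P, d) = d*(-7) = -7*d)
(sqrt(-1505 + 236) - 453) + H(-1*(-29), -2) = (sqrt(-1505 + 236) - 453) - 7*(-2) = (sqrt(-1269) - 453) + 14 = (3*I*sqrt(141) - 453) + 14 = (-453 + 3*I*sqrt(141)) + 14 = -439 + 3*I*sqrt(141)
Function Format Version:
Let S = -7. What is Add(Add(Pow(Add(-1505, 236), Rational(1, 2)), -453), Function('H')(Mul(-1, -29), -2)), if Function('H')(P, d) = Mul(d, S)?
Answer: Add(-439, Mul(3, I, Pow(141, Rational(1, 2)))) ≈ Add(-439.00, Mul(35.623, I))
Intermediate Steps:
Function('H')(P, d) = Mul(-7, d) (Function('H')(P, d) = Mul(d, -7) = Mul(-7, d))
Add(Add(Pow(Add(-1505, 236), Rational(1, 2)), -453), Function('H')(Mul(-1, -29), -2)) = Add(Add(Pow(Add(-1505, 236), Rational(1, 2)), -453), Mul(-7, -2)) = Add(Add(Pow(-1269, Rational(1, 2)), -453), 14) = Add(Add(Mul(3, I, Pow(141, Rational(1, 2))), -453), 14) = Add(Add(-453, Mul(3, I, Pow(141, Rational(1, 2)))), 14) = Add(-439, Mul(3, I, Pow(141, Rational(1, 2))))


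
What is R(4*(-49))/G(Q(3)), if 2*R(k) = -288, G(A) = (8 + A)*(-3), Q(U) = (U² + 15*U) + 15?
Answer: 48/77 ≈ 0.62338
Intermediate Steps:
Q(U) = 15 + U² + 15*U
G(A) = -24 - 3*A
R(k) = -144 (R(k) = (½)*(-288) = -144)
R(4*(-49))/G(Q(3)) = -144/(-24 - 3*(15 + 3² + 15*3)) = -144/(-24 - 3*(15 + 9 + 45)) = -144/(-24 - 3*69) = -144/(-24 - 207) = -144/(-231) = -144*(-1/231) = 48/77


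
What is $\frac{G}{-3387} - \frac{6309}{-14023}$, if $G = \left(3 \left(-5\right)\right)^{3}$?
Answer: $\frac{22898736}{15831967} \approx 1.4464$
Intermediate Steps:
$G = -3375$ ($G = \left(-15\right)^{3} = -3375$)
$\frac{G}{-3387} - \frac{6309}{-14023} = - \frac{3375}{-3387} - \frac{6309}{-14023} = \left(-3375\right) \left(- \frac{1}{3387}\right) - - \frac{6309}{14023} = \frac{1125}{1129} + \frac{6309}{14023} = \frac{22898736}{15831967}$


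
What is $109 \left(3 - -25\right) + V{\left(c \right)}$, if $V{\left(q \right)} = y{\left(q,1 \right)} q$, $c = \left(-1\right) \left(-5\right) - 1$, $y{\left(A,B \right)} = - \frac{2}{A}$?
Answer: $3050$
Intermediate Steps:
$c = 4$ ($c = 5 - 1 = 4$)
$V{\left(q \right)} = -2$ ($V{\left(q \right)} = - \frac{2}{q} q = -2$)
$109 \left(3 - -25\right) + V{\left(c \right)} = 109 \left(3 - -25\right) - 2 = 109 \left(3 + \left(-2 + 27\right)\right) - 2 = 109 \left(3 + 25\right) - 2 = 109 \cdot 28 - 2 = 3052 - 2 = 3050$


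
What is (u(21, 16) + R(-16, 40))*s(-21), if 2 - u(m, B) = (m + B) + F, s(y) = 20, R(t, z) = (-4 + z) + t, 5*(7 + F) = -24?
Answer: -64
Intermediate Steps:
F = -59/5 (F = -7 + (⅕)*(-24) = -7 - 24/5 = -59/5 ≈ -11.800)
R(t, z) = -4 + t + z
u(m, B) = 69/5 - B - m (u(m, B) = 2 - ((m + B) - 59/5) = 2 - ((B + m) - 59/5) = 2 - (-59/5 + B + m) = 2 + (59/5 - B - m) = 69/5 - B - m)
(u(21, 16) + R(-16, 40))*s(-21) = ((69/5 - 1*16 - 1*21) + (-4 - 16 + 40))*20 = ((69/5 - 16 - 21) + 20)*20 = (-116/5 + 20)*20 = -16/5*20 = -64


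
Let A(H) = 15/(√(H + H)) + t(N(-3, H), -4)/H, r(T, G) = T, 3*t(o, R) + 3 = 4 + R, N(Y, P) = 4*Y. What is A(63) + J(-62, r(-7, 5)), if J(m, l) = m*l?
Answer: 27341/63 + 5*√14/14 ≈ 435.32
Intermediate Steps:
t(o, R) = ⅓ + R/3 (t(o, R) = -1 + (4 + R)/3 = -1 + (4/3 + R/3) = ⅓ + R/3)
A(H) = -1/H + 15*√2/(2*√H) (A(H) = 15/(√(H + H)) + (⅓ + (⅓)*(-4))/H = 15/(√(2*H)) + (⅓ - 4/3)/H = 15/((√2*√H)) - 1/H = 15*(√2/(2*√H)) - 1/H = 15*√2/(2*√H) - 1/H = -1/H + 15*√2/(2*√H))
J(m, l) = l*m
A(63) + J(-62, r(-7, 5)) = (-1/63 + 15*√2/(2*√63)) - 7*(-62) = (-1*1/63 + 15*√2*(√7/21)/2) + 434 = (-1/63 + 5*√14/14) + 434 = 27341/63 + 5*√14/14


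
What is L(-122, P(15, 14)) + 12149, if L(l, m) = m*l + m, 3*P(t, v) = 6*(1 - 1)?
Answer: 12149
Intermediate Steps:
P(t, v) = 0 (P(t, v) = (6*(1 - 1))/3 = (6*0)/3 = (1/3)*0 = 0)
L(l, m) = m + l*m (L(l, m) = l*m + m = m + l*m)
L(-122, P(15, 14)) + 12149 = 0*(1 - 122) + 12149 = 0*(-121) + 12149 = 0 + 12149 = 12149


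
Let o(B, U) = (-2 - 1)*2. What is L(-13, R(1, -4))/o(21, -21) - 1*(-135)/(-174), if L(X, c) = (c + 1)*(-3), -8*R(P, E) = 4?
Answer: -61/116 ≈ -0.52586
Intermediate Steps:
R(P, E) = -1/2 (R(P, E) = -1/8*4 = -1/2)
L(X, c) = -3 - 3*c (L(X, c) = (1 + c)*(-3) = -3 - 3*c)
o(B, U) = -6 (o(B, U) = -3*2 = -6)
L(-13, R(1, -4))/o(21, -21) - 1*(-135)/(-174) = (-3 - 3*(-1/2))/(-6) - 1*(-135)/(-174) = (-3 + 3/2)*(-1/6) + 135*(-1/174) = -3/2*(-1/6) - 45/58 = 1/4 - 45/58 = -61/116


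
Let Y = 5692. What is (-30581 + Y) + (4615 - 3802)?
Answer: -24076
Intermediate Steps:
(-30581 + Y) + (4615 - 3802) = (-30581 + 5692) + (4615 - 3802) = -24889 + 813 = -24076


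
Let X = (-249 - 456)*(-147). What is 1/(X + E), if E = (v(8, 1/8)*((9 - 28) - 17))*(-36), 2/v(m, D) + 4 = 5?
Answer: 1/106227 ≈ 9.4138e-6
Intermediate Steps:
X = 103635 (X = -705*(-147) = 103635)
v(m, D) = 2 (v(m, D) = 2/(-4 + 5) = 2/1 = 2*1 = 2)
E = 2592 (E = (2*((9 - 28) - 17))*(-36) = (2*(-19 - 17))*(-36) = (2*(-36))*(-36) = -72*(-36) = 2592)
1/(X + E) = 1/(103635 + 2592) = 1/106227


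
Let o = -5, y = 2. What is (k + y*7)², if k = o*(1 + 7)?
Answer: 676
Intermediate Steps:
k = -40 (k = -5*(1 + 7) = -5*8 = -40)
(k + y*7)² = (-40 + 2*7)² = (-40 + 14)² = (-26)² = 676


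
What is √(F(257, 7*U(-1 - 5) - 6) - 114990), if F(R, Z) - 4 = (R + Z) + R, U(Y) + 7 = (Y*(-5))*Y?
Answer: 7*I*√2363 ≈ 340.27*I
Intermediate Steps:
U(Y) = -7 - 5*Y² (U(Y) = -7 + (Y*(-5))*Y = -7 + (-5*Y)*Y = -7 - 5*Y²)
F(R, Z) = 4 + Z + 2*R (F(R, Z) = 4 + ((R + Z) + R) = 4 + (Z + 2*R) = 4 + Z + 2*R)
√(F(257, 7*U(-1 - 5) - 6) - 114990) = √((4 + (7*(-7 - 5*(-1 - 5)²) - 6) + 2*257) - 114990) = √((4 + (7*(-7 - 5*(-6)²) - 6) + 514) - 114990) = √((4 + (7*(-7 - 5*36) - 6) + 514) - 114990) = √((4 + (7*(-7 - 180) - 6) + 514) - 114990) = √((4 + (7*(-187) - 6) + 514) - 114990) = √((4 + (-1309 - 6) + 514) - 114990) = √((4 - 1315 + 514) - 114990) = √(-797 - 114990) = √(-115787) = 7*I*√2363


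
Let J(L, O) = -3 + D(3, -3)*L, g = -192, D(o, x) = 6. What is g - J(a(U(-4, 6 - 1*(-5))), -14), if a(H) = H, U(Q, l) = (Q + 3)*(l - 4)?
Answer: -147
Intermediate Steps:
U(Q, l) = (-4 + l)*(3 + Q) (U(Q, l) = (3 + Q)*(-4 + l) = (-4 + l)*(3 + Q))
J(L, O) = -3 + 6*L
g - J(a(U(-4, 6 - 1*(-5))), -14) = -192 - (-3 + 6*(-12 - 4*(-4) + 3*(6 - 1*(-5)) - 4*(6 - 1*(-5)))) = -192 - (-3 + 6*(-12 + 16 + 3*(6 + 5) - 4*(6 + 5))) = -192 - (-3 + 6*(-12 + 16 + 3*11 - 4*11)) = -192 - (-3 + 6*(-12 + 16 + 33 - 44)) = -192 - (-3 + 6*(-7)) = -192 - (-3 - 42) = -192 - 1*(-45) = -192 + 45 = -147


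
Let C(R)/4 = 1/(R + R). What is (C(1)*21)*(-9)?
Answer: -378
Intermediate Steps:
C(R) = 2/R (C(R) = 4/(R + R) = 4/((2*R)) = 4*(1/(2*R)) = 2/R)
(C(1)*21)*(-9) = ((2/1)*21)*(-9) = ((2*1)*21)*(-9) = (2*21)*(-9) = 42*(-9) = -378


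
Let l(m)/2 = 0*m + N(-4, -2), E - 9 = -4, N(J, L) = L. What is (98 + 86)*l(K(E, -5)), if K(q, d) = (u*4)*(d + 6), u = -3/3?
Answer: -736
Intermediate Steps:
u = -1 (u = -3*1/3 = -1)
E = 5 (E = 9 - 4 = 5)
K(q, d) = -24 - 4*d (K(q, d) = (-1*4)*(d + 6) = -4*(6 + d) = -24 - 4*d)
l(m) = -4 (l(m) = 2*(0*m - 2) = 2*(0 - 2) = 2*(-2) = -4)
(98 + 86)*l(K(E, -5)) = (98 + 86)*(-4) = 184*(-4) = -736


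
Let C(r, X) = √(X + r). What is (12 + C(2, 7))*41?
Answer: 615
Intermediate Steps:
(12 + C(2, 7))*41 = (12 + √(7 + 2))*41 = (12 + √9)*41 = (12 + 3)*41 = 15*41 = 615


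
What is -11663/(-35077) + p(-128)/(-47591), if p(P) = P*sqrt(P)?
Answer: 11663/35077 + 1024*I*sqrt(2)/47591 ≈ 0.3325 + 0.030429*I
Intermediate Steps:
p(P) = P**(3/2)
-11663/(-35077) + p(-128)/(-47591) = -11663/(-35077) + (-128)**(3/2)/(-47591) = -11663*(-1/35077) - 1024*I*sqrt(2)*(-1/47591) = 11663/35077 + 1024*I*sqrt(2)/47591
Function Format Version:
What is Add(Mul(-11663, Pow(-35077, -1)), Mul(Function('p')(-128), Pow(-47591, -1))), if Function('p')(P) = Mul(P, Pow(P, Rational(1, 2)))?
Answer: Add(Rational(11663, 35077), Mul(Rational(1024, 47591), I, Pow(2, Rational(1, 2)))) ≈ Add(0.33250, Mul(0.030429, I))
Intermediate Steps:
Function('p')(P) = Pow(P, Rational(3, 2))
Add(Mul(-11663, Pow(-35077, -1)), Mul(Function('p')(-128), Pow(-47591, -1))) = Add(Mul(-11663, Pow(-35077, -1)), Mul(Pow(-128, Rational(3, 2)), Pow(-47591, -1))) = Add(Mul(-11663, Rational(-1, 35077)), Mul(Mul(-1024, I, Pow(2, Rational(1, 2))), Rational(-1, 47591))) = Add(Rational(11663, 35077), Mul(Rational(1024, 47591), I, Pow(2, Rational(1, 2))))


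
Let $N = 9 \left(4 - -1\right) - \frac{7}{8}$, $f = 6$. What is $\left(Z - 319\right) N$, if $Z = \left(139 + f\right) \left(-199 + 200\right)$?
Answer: $- \frac{30711}{4} \approx -7677.8$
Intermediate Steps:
$N = \frac{353}{8}$ ($N = 9 \left(4 + 1\right) - \frac{7}{8} = 9 \cdot 5 - \frac{7}{8} = 45 - \frac{7}{8} = \frac{353}{8} \approx 44.125$)
$Z = 145$ ($Z = \left(139 + 6\right) \left(-199 + 200\right) = 145 \cdot 1 = 145$)
$\left(Z - 319\right) N = \left(145 - 319\right) \frac{353}{8} = \left(-174\right) \frac{353}{8} = - \frac{30711}{4}$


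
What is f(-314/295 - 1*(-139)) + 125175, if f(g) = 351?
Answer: 125526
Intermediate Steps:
f(-314/295 - 1*(-139)) + 125175 = 351 + 125175 = 125526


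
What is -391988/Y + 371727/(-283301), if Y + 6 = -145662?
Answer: 14225465938/10316972517 ≈ 1.3788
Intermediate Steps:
Y = -145668 (Y = -6 - 145662 = -145668)
-391988/Y + 371727/(-283301) = -391988/(-145668) + 371727/(-283301) = -391988*(-1/145668) + 371727*(-1/283301) = 97997/36417 - 371727/283301 = 14225465938/10316972517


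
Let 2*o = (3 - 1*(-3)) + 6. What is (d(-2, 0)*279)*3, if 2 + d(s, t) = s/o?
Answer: -1953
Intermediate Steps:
o = 6 (o = ((3 - 1*(-3)) + 6)/2 = ((3 + 3) + 6)/2 = (6 + 6)/2 = (½)*12 = 6)
d(s, t) = -2 + s/6
(d(-2, 0)*279)*3 = ((-2 + (⅙)*(-2))*279)*3 = ((-2 - ⅓)*279)*3 = -7/3*279*3 = -651*3 = -1953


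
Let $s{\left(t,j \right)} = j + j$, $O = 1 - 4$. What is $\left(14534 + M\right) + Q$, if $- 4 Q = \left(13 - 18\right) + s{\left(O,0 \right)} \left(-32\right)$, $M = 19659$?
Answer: $\frac{136777}{4} \approx 34194.0$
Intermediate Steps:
$O = -3$
$s{\left(t,j \right)} = 2 j$
$Q = \frac{5}{4}$ ($Q = - \frac{\left(13 - 18\right) + 2 \cdot 0 \left(-32\right)}{4} = - \frac{\left(13 - 18\right) + 0 \left(-32\right)}{4} = - \frac{-5 + 0}{4} = \left(- \frac{1}{4}\right) \left(-5\right) = \frac{5}{4} \approx 1.25$)
$\left(14534 + M\right) + Q = \left(14534 + 19659\right) + \frac{5}{4} = 34193 + \frac{5}{4} = \frac{136777}{4}$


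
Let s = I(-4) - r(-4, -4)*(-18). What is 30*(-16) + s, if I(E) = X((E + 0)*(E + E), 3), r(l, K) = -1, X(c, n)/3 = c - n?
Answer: -411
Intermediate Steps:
X(c, n) = -3*n + 3*c (X(c, n) = 3*(c - n) = -3*n + 3*c)
I(E) = -9 + 6*E**2 (I(E) = -3*3 + 3*((E + 0)*(E + E)) = -9 + 3*(E*(2*E)) = -9 + 3*(2*E**2) = -9 + 6*E**2)
s = 69 (s = (-9 + 6*(-4)**2) - (-1)*(-18) = (-9 + 6*16) - 1*18 = (-9 + 96) - 18 = 87 - 18 = 69)
30*(-16) + s = 30*(-16) + 69 = -480 + 69 = -411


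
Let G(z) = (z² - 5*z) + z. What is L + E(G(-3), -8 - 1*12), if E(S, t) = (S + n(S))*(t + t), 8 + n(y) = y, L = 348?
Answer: -1012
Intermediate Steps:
n(y) = -8 + y
G(z) = z² - 4*z
E(S, t) = 2*t*(-8 + 2*S) (E(S, t) = (S + (-8 + S))*(t + t) = (-8 + 2*S)*(2*t) = 2*t*(-8 + 2*S))
L + E(G(-3), -8 - 1*12) = 348 + 4*(-8 - 1*12)*(-4 - 3*(-4 - 3)) = 348 + 4*(-8 - 12)*(-4 - 3*(-7)) = 348 + 4*(-20)*(-4 + 21) = 348 + 4*(-20)*17 = 348 - 1360 = -1012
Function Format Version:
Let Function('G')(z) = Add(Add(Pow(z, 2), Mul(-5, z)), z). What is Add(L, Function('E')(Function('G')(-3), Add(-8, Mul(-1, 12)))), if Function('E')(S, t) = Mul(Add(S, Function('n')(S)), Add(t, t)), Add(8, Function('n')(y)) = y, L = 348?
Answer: -1012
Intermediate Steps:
Function('n')(y) = Add(-8, y)
Function('G')(z) = Add(Pow(z, 2), Mul(-4, z))
Function('E')(S, t) = Mul(2, t, Add(-8, Mul(2, S))) (Function('E')(S, t) = Mul(Add(S, Add(-8, S)), Add(t, t)) = Mul(Add(-8, Mul(2, S)), Mul(2, t)) = Mul(2, t, Add(-8, Mul(2, S))))
Add(L, Function('E')(Function('G')(-3), Add(-8, Mul(-1, 12)))) = Add(348, Mul(4, Add(-8, Mul(-1, 12)), Add(-4, Mul(-3, Add(-4, -3))))) = Add(348, Mul(4, Add(-8, -12), Add(-4, Mul(-3, -7)))) = Add(348, Mul(4, -20, Add(-4, 21))) = Add(348, Mul(4, -20, 17)) = Add(348, -1360) = -1012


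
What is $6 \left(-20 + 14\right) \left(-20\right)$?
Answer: $720$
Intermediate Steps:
$6 \left(-20 + 14\right) \left(-20\right) = 6 \left(-6\right) \left(-20\right) = \left(-36\right) \left(-20\right) = 720$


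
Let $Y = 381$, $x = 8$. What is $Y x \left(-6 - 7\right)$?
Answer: $-39624$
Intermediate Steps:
$Y x \left(-6 - 7\right) = 381 \cdot 8 \left(-6 - 7\right) = 381 \cdot 8 \left(-13\right) = 381 \left(-104\right) = -39624$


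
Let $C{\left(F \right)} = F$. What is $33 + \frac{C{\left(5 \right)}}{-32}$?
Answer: $\frac{1051}{32} \approx 32.844$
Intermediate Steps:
$33 + \frac{C{\left(5 \right)}}{-32} = 33 + \frac{1}{-32} \cdot 5 = 33 - \frac{5}{32} = \frac{1051}{32}$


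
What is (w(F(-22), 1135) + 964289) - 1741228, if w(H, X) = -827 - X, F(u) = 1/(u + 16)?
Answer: -778901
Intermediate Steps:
F(u) = 1/(16 + u)
(w(F(-22), 1135) + 964289) - 1741228 = ((-827 - 1*1135) + 964289) - 1741228 = ((-827 - 1135) + 964289) - 1741228 = (-1962 + 964289) - 1741228 = 962327 - 1741228 = -778901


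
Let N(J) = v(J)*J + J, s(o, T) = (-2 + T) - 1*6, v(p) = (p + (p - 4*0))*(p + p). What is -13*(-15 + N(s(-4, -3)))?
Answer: 69550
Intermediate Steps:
v(p) = 4*p**2 (v(p) = (p + (p + 0))*(2*p) = (p + p)*(2*p) = (2*p)*(2*p) = 4*p**2)
s(o, T) = -8 + T (s(o, T) = (-2 + T) - 6 = -8 + T)
N(J) = J + 4*J**3 (N(J) = (4*J**2)*J + J = 4*J**3 + J = J + 4*J**3)
-13*(-15 + N(s(-4, -3))) = -13*(-15 + ((-8 - 3) + 4*(-8 - 3)**3)) = -13*(-15 + (-11 + 4*(-11)**3)) = -13*(-15 + (-11 + 4*(-1331))) = -13*(-15 + (-11 - 5324)) = -13*(-15 - 5335) = -13*(-5350) = 69550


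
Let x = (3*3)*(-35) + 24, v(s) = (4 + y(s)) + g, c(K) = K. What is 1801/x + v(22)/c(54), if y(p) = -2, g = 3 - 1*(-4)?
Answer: -3505/582 ≈ -6.0223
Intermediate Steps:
g = 7 (g = 3 + 4 = 7)
v(s) = 9 (v(s) = (4 - 2) + 7 = 2 + 7 = 9)
x = -291 (x = 9*(-35) + 24 = -315 + 24 = -291)
1801/x + v(22)/c(54) = 1801/(-291) + 9/54 = 1801*(-1/291) + 9*(1/54) = -1801/291 + ⅙ = -3505/582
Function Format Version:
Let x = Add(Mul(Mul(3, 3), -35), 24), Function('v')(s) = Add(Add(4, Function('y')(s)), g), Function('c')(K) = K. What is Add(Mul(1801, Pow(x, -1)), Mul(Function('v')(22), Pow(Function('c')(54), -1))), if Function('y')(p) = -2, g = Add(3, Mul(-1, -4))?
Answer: Rational(-3505, 582) ≈ -6.0223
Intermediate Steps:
g = 7 (g = Add(3, 4) = 7)
Function('v')(s) = 9 (Function('v')(s) = Add(Add(4, -2), 7) = Add(2, 7) = 9)
x = -291 (x = Add(Mul(9, -35), 24) = Add(-315, 24) = -291)
Add(Mul(1801, Pow(x, -1)), Mul(Function('v')(22), Pow(Function('c')(54), -1))) = Add(Mul(1801, Pow(-291, -1)), Mul(9, Pow(54, -1))) = Add(Mul(1801, Rational(-1, 291)), Mul(9, Rational(1, 54))) = Add(Rational(-1801, 291), Rational(1, 6)) = Rational(-3505, 582)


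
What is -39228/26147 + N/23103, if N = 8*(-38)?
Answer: -914233172/604074141 ≈ -1.5134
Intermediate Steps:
N = -304
-39228/26147 + N/23103 = -39228/26147 - 304/23103 = -914233172/604074141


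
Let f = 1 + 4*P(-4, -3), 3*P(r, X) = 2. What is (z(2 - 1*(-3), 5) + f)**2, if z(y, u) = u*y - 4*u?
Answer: 676/9 ≈ 75.111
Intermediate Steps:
P(r, X) = 2/3 (P(r, X) = (1/3)*2 = 2/3)
z(y, u) = -4*u + u*y
f = 11/3 (f = 1 + 4*(2/3) = 1 + 8/3 = 11/3 ≈ 3.6667)
(z(2 - 1*(-3), 5) + f)**2 = (5*(-4 + (2 - 1*(-3))) + 11/3)**2 = (5*(-4 + (2 + 3)) + 11/3)**2 = (5*(-4 + 5) + 11/3)**2 = (5*1 + 11/3)**2 = (5 + 11/3)**2 = (26/3)**2 = 676/9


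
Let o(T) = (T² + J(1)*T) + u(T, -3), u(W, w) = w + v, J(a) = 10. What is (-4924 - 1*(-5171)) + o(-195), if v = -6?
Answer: 36313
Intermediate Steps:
u(W, w) = -6 + w (u(W, w) = w - 6 = -6 + w)
o(T) = -9 + T² + 10*T (o(T) = (T² + 10*T) + (-6 - 3) = (T² + 10*T) - 9 = -9 + T² + 10*T)
(-4924 - 1*(-5171)) + o(-195) = (-4924 - 1*(-5171)) + (-9 + (-195)² + 10*(-195)) = (-4924 + 5171) + (-9 + 38025 - 1950) = 247 + 36066 = 36313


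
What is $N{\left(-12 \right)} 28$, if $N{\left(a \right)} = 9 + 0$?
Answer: $252$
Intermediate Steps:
$N{\left(a \right)} = 9$
$N{\left(-12 \right)} 28 = 9 \cdot 28 = 252$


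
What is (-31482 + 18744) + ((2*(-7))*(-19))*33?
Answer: -3960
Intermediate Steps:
(-31482 + 18744) + ((2*(-7))*(-19))*33 = -12738 - 14*(-19)*33 = -12738 + 266*33 = -12738 + 8778 = -3960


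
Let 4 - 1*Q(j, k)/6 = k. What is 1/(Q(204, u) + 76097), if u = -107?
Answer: 1/76763 ≈ 1.3027e-5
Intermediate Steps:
Q(j, k) = 24 - 6*k
1/(Q(204, u) + 76097) = 1/((24 - 6*(-107)) + 76097) = 1/((24 + 642) + 76097) = 1/(666 + 76097) = 1/76763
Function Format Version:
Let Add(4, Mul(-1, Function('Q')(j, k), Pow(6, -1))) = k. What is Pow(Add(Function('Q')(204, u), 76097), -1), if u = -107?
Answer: Rational(1, 76763) ≈ 1.3027e-5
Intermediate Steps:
Function('Q')(j, k) = Add(24, Mul(-6, k))
Pow(Add(Function('Q')(204, u), 76097), -1) = Pow(Add(Add(24, Mul(-6, -107)), 76097), -1) = Pow(Add(Add(24, 642), 76097), -1) = Pow(Add(666, 76097), -1) = Pow(76763, -1) = Rational(1, 76763)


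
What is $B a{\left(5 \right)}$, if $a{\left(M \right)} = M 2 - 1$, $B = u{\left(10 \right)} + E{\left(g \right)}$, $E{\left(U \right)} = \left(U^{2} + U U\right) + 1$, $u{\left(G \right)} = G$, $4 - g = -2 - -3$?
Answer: $261$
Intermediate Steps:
$g = 3$ ($g = 4 - \left(-2 - -3\right) = 4 - \left(-2 + 3\right) = 4 - 1 = 3$)
$E{\left(U \right)} = 1 + 2 U^{2}$ ($E{\left(U \right)} = \left(U^{2} + U^{2}\right) + 1 = 2 U^{2} + 1 = 1 + 2 U^{2}$)
$B = 29$ ($B = 10 + \left(1 + 2 \cdot 3^{2}\right) = 10 + \left(1 + 2 \cdot 9\right) = 10 + \left(1 + 18\right) = 10 + 19 = 29$)
$a{\left(M \right)} = -1 + 2 M$ ($a{\left(M \right)} = 2 M - 1 = -1 + 2 M$)
$B a{\left(5 \right)} = 29 \left(-1 + 2 \cdot 5\right) = 29 \left(-1 + 10\right) = 29 \cdot 9 = 261$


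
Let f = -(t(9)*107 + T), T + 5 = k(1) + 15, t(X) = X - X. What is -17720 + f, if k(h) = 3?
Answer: -17733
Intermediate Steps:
t(X) = 0
T = 13 (T = -5 + (3 + 15) = -5 + 18 = 13)
f = -13 (f = -(0*107 + 13) = -(0 + 13) = -1*13 = -13)
-17720 + f = -17720 - 13 = -17733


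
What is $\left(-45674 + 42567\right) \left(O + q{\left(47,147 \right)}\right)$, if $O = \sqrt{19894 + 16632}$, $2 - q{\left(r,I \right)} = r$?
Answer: $139815 - 3107 \sqrt{36526} \approx -4.5399 \cdot 10^{5}$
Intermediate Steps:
$q{\left(r,I \right)} = 2 - r$
$O = \sqrt{36526} \approx 191.12$
$\left(-45674 + 42567\right) \left(O + q{\left(47,147 \right)}\right) = \left(-45674 + 42567\right) \left(\sqrt{36526} + \left(2 - 47\right)\right) = - 3107 \left(\sqrt{36526} + \left(2 - 47\right)\right) = - 3107 \left(\sqrt{36526} - 45\right) = - 3107 \left(-45 + \sqrt{36526}\right) = 139815 - 3107 \sqrt{36526}$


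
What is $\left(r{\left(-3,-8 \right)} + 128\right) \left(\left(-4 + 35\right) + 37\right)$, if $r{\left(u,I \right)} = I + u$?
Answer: $7956$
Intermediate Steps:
$\left(r{\left(-3,-8 \right)} + 128\right) \left(\left(-4 + 35\right) + 37\right) = \left(\left(-8 - 3\right) + 128\right) \left(\left(-4 + 35\right) + 37\right) = \left(-11 + 128\right) \left(31 + 37\right) = 117 \cdot 68 = 7956$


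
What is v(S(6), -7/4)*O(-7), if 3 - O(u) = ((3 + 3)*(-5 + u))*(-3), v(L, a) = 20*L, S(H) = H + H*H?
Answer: -178920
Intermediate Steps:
S(H) = H + H**2
O(u) = -87 + 18*u (O(u) = 3 - (3 + 3)*(-5 + u)*(-3) = 3 - 6*(-5 + u)*(-3) = 3 - (-30 + 6*u)*(-3) = 3 - (90 - 18*u) = 3 + (-90 + 18*u) = -87 + 18*u)
v(S(6), -7/4)*O(-7) = (20*(6*(1 + 6)))*(-87 + 18*(-7)) = (20*(6*7))*(-87 - 126) = (20*42)*(-213) = 840*(-213) = -178920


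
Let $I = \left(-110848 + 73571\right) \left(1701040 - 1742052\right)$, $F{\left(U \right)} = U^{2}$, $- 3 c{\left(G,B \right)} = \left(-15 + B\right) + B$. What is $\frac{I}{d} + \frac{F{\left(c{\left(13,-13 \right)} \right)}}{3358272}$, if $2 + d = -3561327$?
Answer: $- \frac{46207260806319103}{107639203171392} \approx -429.28$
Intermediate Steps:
$d = -3561329$ ($d = -2 - 3561327 = -3561329$)
$c{\left(G,B \right)} = 5 - \frac{2 B}{3}$ ($c{\left(G,B \right)} = - \frac{\left(-15 + B\right) + B}{3} = - \frac{-15 + 2 B}{3} = 5 - \frac{2 B}{3}$)
$I = 1528804324$ ($I = \left(-37277\right) \left(-41012\right) = 1528804324$)
$\frac{I}{d} + \frac{F{\left(c{\left(13,-13 \right)} \right)}}{3358272} = \frac{1528804324}{-3561329} + \frac{\left(5 - - \frac{26}{3}\right)^{2}}{3358272} = 1528804324 \left(- \frac{1}{3561329}\right) + \left(5 + \frac{26}{3}\right)^{2} \cdot \frac{1}{3358272} = - \frac{1528804324}{3561329} + \left(\frac{41}{3}\right)^{2} \cdot \frac{1}{3358272} = - \frac{1528804324}{3561329} + \frac{1681}{9} \cdot \frac{1}{3358272} = - \frac{1528804324}{3561329} + \frac{1681}{30224448} = - \frac{46207260806319103}{107639203171392}$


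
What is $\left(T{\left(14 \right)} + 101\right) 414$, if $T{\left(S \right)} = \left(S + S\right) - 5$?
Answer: $51336$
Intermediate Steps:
$T{\left(S \right)} = -5 + 2 S$ ($T{\left(S \right)} = 2 S - 5 = -5 + 2 S$)
$\left(T{\left(14 \right)} + 101\right) 414 = \left(\left(-5 + 2 \cdot 14\right) + 101\right) 414 = \left(\left(-5 + 28\right) + 101\right) 414 = \left(23 + 101\right) 414 = 124 \cdot 414 = 51336$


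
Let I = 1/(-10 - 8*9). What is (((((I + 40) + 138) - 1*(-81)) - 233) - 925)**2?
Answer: 5434490961/6724 ≈ 8.0822e+5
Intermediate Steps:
I = -1/82 (I = 1/(-10 - 72) = 1/(-82) = -1/82 ≈ -0.012195)
(((((I + 40) + 138) - 1*(-81)) - 233) - 925)**2 = (((((-1/82 + 40) + 138) - 1*(-81)) - 233) - 925)**2 = ((((3279/82 + 138) + 81) - 233) - 925)**2 = (((14595/82 + 81) - 233) - 925)**2 = ((21237/82 - 233) - 925)**2 = (2131/82 - 925)**2 = (-73719/82)**2 = 5434490961/6724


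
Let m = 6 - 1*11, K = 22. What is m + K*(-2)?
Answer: -49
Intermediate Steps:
m = -5 (m = 6 - 11 = -5)
m + K*(-2) = -5 + 22*(-2) = -5 - 44 = -49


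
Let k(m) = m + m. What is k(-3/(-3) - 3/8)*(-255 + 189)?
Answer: -165/2 ≈ -82.500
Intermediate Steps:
k(m) = 2*m
k(-3/(-3) - 3/8)*(-255 + 189) = (2*(-3/(-3) - 3/8))*(-255 + 189) = (2*(-3*(-⅓) - 3*⅛))*(-66) = (2*(1 - 3/8))*(-66) = (2*(5/8))*(-66) = (5/4)*(-66) = -165/2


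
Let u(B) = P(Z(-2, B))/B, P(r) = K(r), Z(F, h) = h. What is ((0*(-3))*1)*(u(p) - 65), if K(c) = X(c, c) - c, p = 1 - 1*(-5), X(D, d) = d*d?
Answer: 0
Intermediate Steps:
X(D, d) = d²
p = 6 (p = 1 + 5 = 6)
K(c) = c² - c
P(r) = r*(-1 + r)
u(B) = -1 + B (u(B) = (B*(-1 + B))/B = -1 + B)
((0*(-3))*1)*(u(p) - 65) = ((0*(-3))*1)*((-1 + 6) - 65) = (0*1)*(5 - 65) = 0*(-60) = 0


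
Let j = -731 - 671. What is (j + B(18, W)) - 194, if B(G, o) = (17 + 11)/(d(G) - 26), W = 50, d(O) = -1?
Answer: -43120/27 ≈ -1597.0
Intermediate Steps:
j = -1402
B(G, o) = -28/27 (B(G, o) = (17 + 11)/(-1 - 26) = 28/(-27) = 28*(-1/27) = -28/27)
(j + B(18, W)) - 194 = (-1402 - 28/27) - 194 = -37882/27 - 194 = -43120/27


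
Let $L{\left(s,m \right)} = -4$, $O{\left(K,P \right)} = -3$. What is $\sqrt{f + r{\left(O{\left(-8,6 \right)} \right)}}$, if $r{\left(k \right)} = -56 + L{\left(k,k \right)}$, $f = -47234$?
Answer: $i \sqrt{47294} \approx 217.47 i$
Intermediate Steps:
$r{\left(k \right)} = -60$ ($r{\left(k \right)} = -56 - 4 = -60$)
$\sqrt{f + r{\left(O{\left(-8,6 \right)} \right)}} = \sqrt{-47234 - 60} = \sqrt{-47294} = i \sqrt{47294}$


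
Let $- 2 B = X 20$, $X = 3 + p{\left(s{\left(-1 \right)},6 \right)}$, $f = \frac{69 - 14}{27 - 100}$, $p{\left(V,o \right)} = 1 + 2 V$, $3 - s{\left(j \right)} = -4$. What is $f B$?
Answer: $\frac{9900}{73} \approx 135.62$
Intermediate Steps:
$s{\left(j \right)} = 7$ ($s{\left(j \right)} = 3 - -4 = 3 + 4 = 7$)
$f = - \frac{55}{73}$ ($f = \frac{55}{-73} = 55 \left(- \frac{1}{73}\right) = - \frac{55}{73} \approx -0.75342$)
$X = 18$ ($X = 3 + \left(1 + 2 \cdot 7\right) = 3 + \left(1 + 14\right) = 3 + 15 = 18$)
$B = -180$ ($B = - \frac{18 \cdot 20}{2} = \left(- \frac{1}{2}\right) 360 = -180$)
$f B = \left(- \frac{55}{73}\right) \left(-180\right) = \frac{9900}{73}$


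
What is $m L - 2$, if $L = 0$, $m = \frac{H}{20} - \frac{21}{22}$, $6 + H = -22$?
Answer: $-2$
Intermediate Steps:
$H = -28$ ($H = -6 - 22 = -28$)
$m = - \frac{259}{110}$ ($m = - \frac{28}{20} - \frac{21}{22} = \left(-28\right) \frac{1}{20} - \frac{21}{22} = - \frac{7}{5} - \frac{21}{22} = - \frac{259}{110} \approx -2.3545$)
$m L - 2 = \left(- \frac{259}{110}\right) 0 - 2 = 0 - 2 = -2$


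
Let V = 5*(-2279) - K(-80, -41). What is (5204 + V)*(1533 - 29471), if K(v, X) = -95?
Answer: 170310048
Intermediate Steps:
V = -11300 (V = 5*(-2279) - 1*(-95) = -11395 + 95 = -11300)
(5204 + V)*(1533 - 29471) = (5204 - 11300)*(1533 - 29471) = -6096*(-27938) = 170310048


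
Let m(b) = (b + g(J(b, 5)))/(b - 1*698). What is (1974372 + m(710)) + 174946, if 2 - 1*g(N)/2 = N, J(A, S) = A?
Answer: 12895555/6 ≈ 2.1493e+6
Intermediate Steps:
g(N) = 4 - 2*N
m(b) = (4 - b)/(-698 + b) (m(b) = (b + (4 - 2*b))/(b - 1*698) = (4 - b)/(b - 698) = (4 - b)/(-698 + b))
(1974372 + m(710)) + 174946 = (1974372 + (4 - 1*710)/(-698 + 710)) + 174946 = (1974372 + (4 - 710)/12) + 174946 = (1974372 + (1/12)*(-706)) + 174946 = (1974372 - 353/6) + 174946 = 11845879/6 + 174946 = 12895555/6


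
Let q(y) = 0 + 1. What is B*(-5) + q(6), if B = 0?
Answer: 1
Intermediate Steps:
q(y) = 1
B*(-5) + q(6) = 0*(-5) + 1 = 0 + 1 = 1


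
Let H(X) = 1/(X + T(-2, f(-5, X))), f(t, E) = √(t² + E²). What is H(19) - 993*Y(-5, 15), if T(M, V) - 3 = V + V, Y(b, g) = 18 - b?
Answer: -12104681/530 + √386/530 ≈ -22839.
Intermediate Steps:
f(t, E) = √(E² + t²)
T(M, V) = 3 + 2*V (T(M, V) = 3 + (V + V) = 3 + 2*V)
H(X) = 1/(3 + X + 2*√(25 + X²)) (H(X) = 1/(X + (3 + 2*√(X² + (-5)²))) = 1/(X + (3 + 2*√(X² + 25))) = 1/(X + (3 + 2*√(25 + X²))) = 1/(3 + X + 2*√(25 + X²)))
H(19) - 993*Y(-5, 15) = 1/(3 + 19 + 2*√(25 + 19²)) - 993*(18 - 1*(-5)) = 1/(3 + 19 + 2*√(25 + 361)) - 993*(18 + 5) = 1/(3 + 19 + 2*√386) - 993*23 = 1/(22 + 2*√386) - 22839 = -22839 + 1/(22 + 2*√386)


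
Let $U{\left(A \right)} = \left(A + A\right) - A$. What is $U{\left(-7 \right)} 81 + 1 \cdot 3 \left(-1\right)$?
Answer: $-570$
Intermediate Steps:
$U{\left(A \right)} = A$ ($U{\left(A \right)} = 2 A - A = A$)
$U{\left(-7 \right)} 81 + 1 \cdot 3 \left(-1\right) = \left(-7\right) 81 + 1 \cdot 3 \left(-1\right) = -567 + 3 \left(-1\right) = -567 - 3 = -570$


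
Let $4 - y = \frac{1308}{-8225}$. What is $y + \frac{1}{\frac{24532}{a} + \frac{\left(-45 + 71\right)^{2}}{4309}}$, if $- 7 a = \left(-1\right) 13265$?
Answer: $\frac{3727055358739}{879987880800} \approx 4.2354$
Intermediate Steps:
$a = 1895$ ($a = - \frac{\left(-1\right) 13265}{7} = \left(- \frac{1}{7}\right) \left(-13265\right) = 1895$)
$y = \frac{34208}{8225}$ ($y = 4 - \frac{1308}{-8225} = 4 - 1308 \left(- \frac{1}{8225}\right) = 4 - - \frac{1308}{8225} = 4 + \frac{1308}{8225} = \frac{34208}{8225} \approx 4.159$)
$y + \frac{1}{\frac{24532}{a} + \frac{\left(-45 + 71\right)^{2}}{4309}} = \frac{34208}{8225} + \frac{1}{\frac{24532}{1895} + \frac{\left(-45 + 71\right)^{2}}{4309}} = \frac{34208}{8225} + \frac{1}{24532 \cdot \frac{1}{1895} + 26^{2} \cdot \frac{1}{4309}} = \frac{34208}{8225} + \frac{1}{\frac{24532}{1895} + 676 \cdot \frac{1}{4309}} = \frac{34208}{8225} + \frac{1}{\frac{24532}{1895} + \frac{676}{4309}} = \frac{34208}{8225} + \frac{1}{\frac{106989408}{8165555}} = \frac{34208}{8225} + \frac{8165555}{106989408} = \frac{3727055358739}{879987880800}$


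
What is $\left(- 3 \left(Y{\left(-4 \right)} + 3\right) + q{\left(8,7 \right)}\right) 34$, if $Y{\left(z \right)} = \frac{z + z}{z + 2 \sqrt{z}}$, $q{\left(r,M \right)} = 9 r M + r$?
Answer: $17000 - 102 i \approx 17000.0 - 102.0 i$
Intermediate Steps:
$q{\left(r,M \right)} = r + 9 M r$ ($q{\left(r,M \right)} = 9 M r + r = r + 9 M r$)
$Y{\left(z \right)} = \frac{2 z}{z + 2 \sqrt{z}}$
$\left(- 3 \left(Y{\left(-4 \right)} + 3\right) + q{\left(8,7 \right)}\right) 34 = \left(- 3 \left(2 \left(-4\right) \frac{1}{-4 + 2 \sqrt{-4}} + 3\right) + 8 \left(1 + 9 \cdot 7\right)\right) 34 = \left(- 3 \left(2 \left(-4\right) \frac{1}{-4 + 2 \cdot 2 i} + 3\right) + 8 \left(1 + 63\right)\right) 34 = \left(- 3 \left(2 \left(-4\right) \frac{1}{-4 + 4 i} + 3\right) + 8 \cdot 64\right) 34 = \left(- 3 \left(2 \left(-4\right) \frac{-4 - 4 i}{32} + 3\right) + 512\right) 34 = \left(- 3 \left(\left(1 + i\right) + 3\right) + 512\right) 34 = \left(- 3 \left(4 + i\right) + 512\right) 34 = \left(\left(-12 - 3 i\right) + 512\right) 34 = \left(500 - 3 i\right) 34 = 17000 - 102 i$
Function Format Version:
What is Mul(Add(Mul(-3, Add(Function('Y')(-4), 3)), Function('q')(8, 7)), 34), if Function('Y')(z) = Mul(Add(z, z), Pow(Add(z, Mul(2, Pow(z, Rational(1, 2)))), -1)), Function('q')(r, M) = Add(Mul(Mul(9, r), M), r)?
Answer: Add(17000, Mul(-102, I)) ≈ Add(17000., Mul(-102.00, I))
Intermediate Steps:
Function('q')(r, M) = Add(r, Mul(9, M, r)) (Function('q')(r, M) = Add(Mul(9, M, r), r) = Add(r, Mul(9, M, r)))
Function('Y')(z) = Mul(2, z, Pow(Add(z, Mul(2, Pow(z, Rational(1, 2)))), -1)) (Function('Y')(z) = Mul(Mul(2, z), Pow(Add(z, Mul(2, Pow(z, Rational(1, 2)))), -1)) = Mul(2, z, Pow(Add(z, Mul(2, Pow(z, Rational(1, 2)))), -1)))
Mul(Add(Mul(-3, Add(Function('Y')(-4), 3)), Function('q')(8, 7)), 34) = Mul(Add(Mul(-3, Add(Mul(2, -4, Pow(Add(-4, Mul(2, Pow(-4, Rational(1, 2)))), -1)), 3)), Mul(8, Add(1, Mul(9, 7)))), 34) = Mul(Add(Mul(-3, Add(Mul(2, -4, Pow(Add(-4, Mul(2, Mul(2, I))), -1)), 3)), Mul(8, Add(1, 63))), 34) = Mul(Add(Mul(-3, Add(Mul(2, -4, Pow(Add(-4, Mul(4, I)), -1)), 3)), Mul(8, 64)), 34) = Mul(Add(Mul(-3, Add(Mul(2, -4, Mul(Rational(1, 32), Add(-4, Mul(-4, I)))), 3)), 512), 34) = Mul(Add(Mul(-3, Add(Add(1, I), 3)), 512), 34) = Mul(Add(Mul(-3, Add(4, I)), 512), 34) = Mul(Add(Add(-12, Mul(-3, I)), 512), 34) = Mul(Add(500, Mul(-3, I)), 34) = Add(17000, Mul(-102, I))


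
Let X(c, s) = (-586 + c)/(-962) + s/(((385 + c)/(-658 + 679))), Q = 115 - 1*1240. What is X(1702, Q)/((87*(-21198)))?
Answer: 1392019/205702304158 ≈ 6.7671e-6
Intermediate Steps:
Q = -1125 (Q = 115 - 1240 = -1125)
X(c, s) = 293/481 - c/962 + s/(55/3 + c/21) (X(c, s) = (-586 + c)*(-1/962) + s/(((385 + c)/21)) = (293/481 - c/962) + s/(((385 + c)*(1/21))) = (293/481 - c/962) + s/(55/3 + c/21) = 293/481 - c/962 + s/(55/3 + c/21))
X(1702, Q)/((87*(-21198))) = ((225610 - 1*1702**2 + 201*1702 + 20202*(-1125))/(962*(385 + 1702)))/((87*(-21198))) = ((1/962)*(225610 - 1*2896804 + 342102 - 22727250)/2087)/(-1844226) = ((1/962)*(1/2087)*(225610 - 2896804 + 342102 - 22727250))*(-1/1844226) = ((1/962)*(1/2087)*(-25056342))*(-1/1844226) = -12528171/1003847*(-1/1844226) = 1392019/205702304158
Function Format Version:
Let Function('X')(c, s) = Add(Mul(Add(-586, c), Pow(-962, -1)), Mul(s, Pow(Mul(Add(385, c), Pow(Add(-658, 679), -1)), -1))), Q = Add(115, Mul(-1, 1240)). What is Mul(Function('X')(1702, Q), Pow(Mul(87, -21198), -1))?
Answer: Rational(1392019, 205702304158) ≈ 6.7671e-6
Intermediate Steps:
Q = -1125 (Q = Add(115, -1240) = -1125)
Function('X')(c, s) = Add(Rational(293, 481), Mul(Rational(-1, 962), c), Mul(s, Pow(Add(Rational(55, 3), Mul(Rational(1, 21), c)), -1))) (Function('X')(c, s) = Add(Mul(Add(-586, c), Rational(-1, 962)), Mul(s, Pow(Mul(Add(385, c), Pow(21, -1)), -1))) = Add(Add(Rational(293, 481), Mul(Rational(-1, 962), c)), Mul(s, Pow(Mul(Add(385, c), Rational(1, 21)), -1))) = Add(Add(Rational(293, 481), Mul(Rational(-1, 962), c)), Mul(s, Pow(Add(Rational(55, 3), Mul(Rational(1, 21), c)), -1))) = Add(Rational(293, 481), Mul(Rational(-1, 962), c), Mul(s, Pow(Add(Rational(55, 3), Mul(Rational(1, 21), c)), -1))))
Mul(Function('X')(1702, Q), Pow(Mul(87, -21198), -1)) = Mul(Mul(Rational(1, 962), Pow(Add(385, 1702), -1), Add(225610, Mul(-1, Pow(1702, 2)), Mul(201, 1702), Mul(20202, -1125))), Pow(Mul(87, -21198), -1)) = Mul(Mul(Rational(1, 962), Pow(2087, -1), Add(225610, Mul(-1, 2896804), 342102, -22727250)), Pow(-1844226, -1)) = Mul(Mul(Rational(1, 962), Rational(1, 2087), Add(225610, -2896804, 342102, -22727250)), Rational(-1, 1844226)) = Mul(Mul(Rational(1, 962), Rational(1, 2087), -25056342), Rational(-1, 1844226)) = Mul(Rational(-12528171, 1003847), Rational(-1, 1844226)) = Rational(1392019, 205702304158)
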